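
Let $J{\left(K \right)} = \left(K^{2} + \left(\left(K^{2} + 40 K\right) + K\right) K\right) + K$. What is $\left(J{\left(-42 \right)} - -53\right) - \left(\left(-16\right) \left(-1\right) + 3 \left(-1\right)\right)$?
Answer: $-2$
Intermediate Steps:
$J{\left(K \right)} = K + K^{2} + K \left(K^{2} + 41 K\right)$ ($J{\left(K \right)} = \left(K^{2} + \left(K^{2} + 41 K\right) K\right) + K = \left(K^{2} + K \left(K^{2} + 41 K\right)\right) + K = K + K^{2} + K \left(K^{2} + 41 K\right)$)
$\left(J{\left(-42 \right)} - -53\right) - \left(\left(-16\right) \left(-1\right) + 3 \left(-1\right)\right) = \left(- 42 \left(1 + \left(-42\right)^{2} + 42 \left(-42\right)\right) - -53\right) - \left(\left(-16\right) \left(-1\right) + 3 \left(-1\right)\right) = \left(- 42 \left(1 + 1764 - 1764\right) + 53\right) - \left(16 - 3\right) = \left(\left(-42\right) 1 + 53\right) - 13 = \left(-42 + 53\right) - 13 = 11 - 13 = -2$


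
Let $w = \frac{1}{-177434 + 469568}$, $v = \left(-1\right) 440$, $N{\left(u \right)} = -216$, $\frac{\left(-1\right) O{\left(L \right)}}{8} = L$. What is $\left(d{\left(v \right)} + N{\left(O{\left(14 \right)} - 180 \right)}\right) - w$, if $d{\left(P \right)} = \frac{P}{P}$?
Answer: $- \frac{62808811}{292134} \approx -215.0$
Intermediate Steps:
$O{\left(L \right)} = - 8 L$
$v = -440$
$d{\left(P \right)} = 1$
$w = \frac{1}{292134} \approx 3.4231 \cdot 10^{-6}$
$\left(d{\left(v \right)} + N{\left(O{\left(14 \right)} - 180 \right)}\right) - w = \left(1 - 216\right) - \frac{1}{292134} = -215 - \frac{1}{292134} = - \frac{62808811}{292134}$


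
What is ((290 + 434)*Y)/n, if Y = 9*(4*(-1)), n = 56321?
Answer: -26064/56321 ≈ -0.46278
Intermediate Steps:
Y = -36 (Y = 9*(-4) = -36)
((290 + 434)*Y)/n = ((290 + 434)*(-36))/56321 = (724*(-36))*(1/56321) = -26064*1/56321 = -26064/56321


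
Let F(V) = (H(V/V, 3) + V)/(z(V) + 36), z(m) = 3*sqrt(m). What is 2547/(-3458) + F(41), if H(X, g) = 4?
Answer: 360099/356174 - 15*sqrt(41)/103 ≈ 0.078526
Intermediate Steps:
F(V) = (4 + V)/(36 + 3*sqrt(V)) (F(V) = (4 + V)/(3*sqrt(V) + 36) = (4 + V)/(36 + 3*sqrt(V)))
2547/(-3458) + F(41) = 2547/(-3458) + (4 + 41)/(3*(12 + sqrt(41))) = 2547*(-1/3458) + (1/3)*45/(12 + sqrt(41)) = -2547/3458 + 15/(12 + sqrt(41))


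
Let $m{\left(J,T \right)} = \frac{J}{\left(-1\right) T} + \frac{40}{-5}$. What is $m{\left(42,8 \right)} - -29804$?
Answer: $\frac{119163}{4} \approx 29791.0$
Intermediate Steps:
$m{\left(J,T \right)} = -8 - \frac{J}{T}$ ($m{\left(J,T \right)} = J \left(- \frac{1}{T}\right) + 40 \left(- \frac{1}{5}\right) = - \frac{J}{T} - 8 = -8 - \frac{J}{T}$)
$m{\left(42,8 \right)} - -29804 = \left(-8 - \frac{42}{8}\right) - -29804 = \left(-8 - 42 \cdot \frac{1}{8}\right) + 29804 = \left(-8 - \frac{21}{4}\right) + 29804 = - \frac{53}{4} + 29804 = \frac{119163}{4}$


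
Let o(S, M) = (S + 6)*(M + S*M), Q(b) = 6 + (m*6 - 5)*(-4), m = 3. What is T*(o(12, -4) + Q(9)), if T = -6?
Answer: 5892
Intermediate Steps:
Q(b) = -46 (Q(b) = 6 + (3*6 - 5)*(-4) = 6 + (18 - 5)*(-4) = 6 + 13*(-4) = 6 - 52 = -46)
o(S, M) = (6 + S)*(M + M*S)
T*(o(12, -4) + Q(9)) = -6*(-4*(6 + 12² + 7*12) - 46) = -6*(-4*(6 + 144 + 84) - 46) = -6*(-4*234 - 46) = -6*(-936 - 46) = -6*(-982) = 5892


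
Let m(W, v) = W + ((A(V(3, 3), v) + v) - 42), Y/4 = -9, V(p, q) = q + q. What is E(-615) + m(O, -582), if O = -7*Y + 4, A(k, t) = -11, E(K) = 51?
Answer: -328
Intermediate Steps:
V(p, q) = 2*q
Y = -36 (Y = 4*(-9) = -36)
O = 256 (O = -7*(-36) + 4 = 252 + 4 = 256)
m(W, v) = -53 + W + v (m(W, v) = W + ((-11 + v) - 42) = W + (-53 + v) = -53 + W + v)
E(-615) + m(O, -582) = 51 + (-53 + 256 - 582) = 51 - 379 = -328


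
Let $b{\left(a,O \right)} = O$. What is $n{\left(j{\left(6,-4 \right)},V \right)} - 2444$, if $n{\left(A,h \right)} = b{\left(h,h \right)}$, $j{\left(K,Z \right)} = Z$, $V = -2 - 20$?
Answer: $-2466$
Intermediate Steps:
$V = -22$ ($V = -2 - 20 = -22$)
$n{\left(A,h \right)} = h$
$n{\left(j{\left(6,-4 \right)},V \right)} - 2444 = -22 - 2444 = -2466$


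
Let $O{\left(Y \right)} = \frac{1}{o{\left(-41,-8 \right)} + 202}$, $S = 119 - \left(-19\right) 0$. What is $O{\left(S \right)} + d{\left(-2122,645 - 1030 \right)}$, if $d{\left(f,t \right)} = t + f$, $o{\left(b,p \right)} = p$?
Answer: $- \frac{486357}{194} \approx -2507.0$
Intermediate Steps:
$d{\left(f,t \right)} = f + t$
$S = 119$ ($S = 119 - 0 = 119 + 0 = 119$)
$O{\left(Y \right)} = \frac{1}{194}$ ($O{\left(Y \right)} = \frac{1}{-8 + 202} = \frac{1}{194}$)
$O{\left(S \right)} + d{\left(-2122,645 - 1030 \right)} = \frac{1}{194} + \left(-2122 + \left(645 - 1030\right)\right) = \frac{1}{194} - 2507 = - \frac{486357}{194}$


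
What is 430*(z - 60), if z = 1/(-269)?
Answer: -6940630/269 ≈ -25802.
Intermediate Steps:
z = -1/269 ≈ -0.0037175
430*(z - 60) = 430*(-1/269 - 60) = 430*(-16141/269) = -6940630/269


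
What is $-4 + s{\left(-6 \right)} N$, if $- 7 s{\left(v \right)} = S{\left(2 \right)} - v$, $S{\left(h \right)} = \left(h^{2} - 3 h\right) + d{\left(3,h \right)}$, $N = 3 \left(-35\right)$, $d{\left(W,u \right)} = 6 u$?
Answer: $236$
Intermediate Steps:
$N = -105$
$S{\left(h \right)} = h^{2} + 3 h$ ($S{\left(h \right)} = \left(h^{2} - 3 h\right) + 6 h = h^{2} + 3 h$)
$s{\left(v \right)} = - \frac{10}{7} + \frac{v}{7}$ ($s{\left(v \right)} = - \frac{2 \left(3 + 2\right) - v}{7} = - \frac{2 \cdot 5 - v}{7} = - \frac{10 - v}{7} = - \frac{10}{7} + \frac{v}{7}$)
$-4 + s{\left(-6 \right)} N = -4 + \left(- \frac{10}{7} + \frac{1}{7} \left(-6\right)\right) \left(-105\right) = -4 + \left(- \frac{10}{7} - \frac{6}{7}\right) \left(-105\right) = -4 - -240 = -4 + 240 = 236$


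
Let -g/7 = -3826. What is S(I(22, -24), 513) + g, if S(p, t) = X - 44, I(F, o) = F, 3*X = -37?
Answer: 80177/3 ≈ 26726.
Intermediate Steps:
X = -37/3 (X = (1/3)*(-37) = -37/3 ≈ -12.333)
g = 26782 (g = -7*(-3826) = 26782)
S(p, t) = -169/3 (S(p, t) = -37/3 - 44 = -169/3)
S(I(22, -24), 513) + g = -169/3 + 26782 = 80177/3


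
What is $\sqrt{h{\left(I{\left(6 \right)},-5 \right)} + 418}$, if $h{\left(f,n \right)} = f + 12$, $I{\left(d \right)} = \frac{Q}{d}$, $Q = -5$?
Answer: $\frac{5 \sqrt{618}}{6} \approx 20.716$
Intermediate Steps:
$I{\left(d \right)} = - \frac{5}{d}$
$h{\left(f,n \right)} = 12 + f$
$\sqrt{h{\left(I{\left(6 \right)},-5 \right)} + 418} = \sqrt{\left(12 - \frac{5}{6}\right) + 418} = \sqrt{\frac{67}{6} + 418} = \sqrt{\frac{2575}{6}} = \frac{5 \sqrt{618}}{6}$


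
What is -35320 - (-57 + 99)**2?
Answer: -37084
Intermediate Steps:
-35320 - (-57 + 99)**2 = -35320 - 1*42**2 = -35320 - 1*1764 = -35320 - 1764 = -37084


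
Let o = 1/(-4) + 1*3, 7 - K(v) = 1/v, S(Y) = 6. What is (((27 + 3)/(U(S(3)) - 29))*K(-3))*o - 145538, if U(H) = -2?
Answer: -4512283/31 ≈ -1.4556e+5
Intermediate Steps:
K(v) = 7 - 1/v
o = 11/4 (o = -1/4 + 3 = 11/4 ≈ 2.7500)
(((27 + 3)/(U(S(3)) - 29))*K(-3))*o - 145538 = (((27 + 3)/(-2 - 29))*(7 - 1/(-3)))*(11/4) - 145538 = ((30/(-31))*(7 - 1*(-1/3)))*(11/4) - 145538 = ((30*(-1/31))*(7 + 1/3))*(11/4) - 145538 = -30/31*22/3*(11/4) - 145538 = -220/31*11/4 - 145538 = -605/31 - 145538 = -4512283/31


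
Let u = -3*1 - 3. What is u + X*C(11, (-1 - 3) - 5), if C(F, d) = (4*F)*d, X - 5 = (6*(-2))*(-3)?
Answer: -16242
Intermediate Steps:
X = 41 (X = 5 + (6*(-2))*(-3) = 5 - 12*(-3) = 5 + 36 = 41)
u = -6 (u = -3 - 3 = -6)
C(F, d) = 4*F*d
u + X*C(11, (-1 - 3) - 5) = -6 + 41*(4*11*((-1 - 3) - 5)) = -6 + 41*(4*11*(-4 - 5)) = -6 + 41*(4*11*(-9)) = -6 + 41*(-396) = -6 - 16236 = -16242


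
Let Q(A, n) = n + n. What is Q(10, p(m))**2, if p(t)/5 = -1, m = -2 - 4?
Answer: 100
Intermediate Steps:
m = -6
p(t) = -5 (p(t) = 5*(-1) = -5)
Q(A, n) = 2*n
Q(10, p(m))**2 = (2*(-5))**2 = (-10)**2 = 100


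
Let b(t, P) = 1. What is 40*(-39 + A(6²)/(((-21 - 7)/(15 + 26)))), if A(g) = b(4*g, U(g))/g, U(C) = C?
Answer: -196765/126 ≈ -1561.6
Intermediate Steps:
A(g) = 1/g
40*(-39 + A(6²)/(((-21 - 7)/(15 + 26)))) = 40*(-39 + 1/((6²)*(((-21 - 7)/(15 + 26))))) = 40*(-39 + 1/(36*((-28/41)))) = 40*(-39 + 1/(36*((-28*1/41)))) = 40*(-39 + 1/(36*(-28/41))) = 40*(-39 + (1/36)*(-41/28)) = 40*(-39 - 41/1008) = 40*(-39353/1008) = -196765/126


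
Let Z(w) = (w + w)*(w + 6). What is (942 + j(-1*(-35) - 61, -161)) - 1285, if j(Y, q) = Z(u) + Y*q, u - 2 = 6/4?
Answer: 7819/2 ≈ 3909.5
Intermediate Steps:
u = 7/2 (u = 2 + 6/4 = 2 + 6*(¼) = 2 + 3/2 = 7/2 ≈ 3.5000)
Z(w) = 2*w*(6 + w) (Z(w) = (2*w)*(6 + w) = 2*w*(6 + w))
j(Y, q) = 133/2 + Y*q (j(Y, q) = 2*(7/2)*(6 + 7/2) + Y*q = 2*(7/2)*(19/2) + Y*q = 133/2 + Y*q)
(942 + j(-1*(-35) - 61, -161)) - 1285 = (942 + (133/2 + (-1*(-35) - 61)*(-161))) - 1285 = (942 + (133/2 + (35 - 61)*(-161))) - 1285 = (942 + (133/2 - 26*(-161))) - 1285 = (942 + (133/2 + 4186)) - 1285 = (942 + 8505/2) - 1285 = 10389/2 - 1285 = 7819/2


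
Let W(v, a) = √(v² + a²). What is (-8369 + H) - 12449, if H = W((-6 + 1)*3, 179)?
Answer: -20818 + √32266 ≈ -20638.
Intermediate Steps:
W(v, a) = √(a² + v²)
H = √32266 (H = √(179² + ((-6 + 1)*3)²) = √(32041 + (-5*3)²) = √(32041 + (-15)²) = √(32041 + 225) = √32266 ≈ 179.63)
(-8369 + H) - 12449 = (-8369 + √32266) - 12449 = -20818 + √32266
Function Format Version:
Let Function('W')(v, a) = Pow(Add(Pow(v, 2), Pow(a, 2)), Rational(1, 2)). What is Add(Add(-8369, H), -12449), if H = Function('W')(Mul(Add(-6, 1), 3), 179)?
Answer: Add(-20818, Pow(32266, Rational(1, 2))) ≈ -20638.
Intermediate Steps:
Function('W')(v, a) = Pow(Add(Pow(a, 2), Pow(v, 2)), Rational(1, 2))
H = Pow(32266, Rational(1, 2)) (H = Pow(Add(Pow(179, 2), Pow(Mul(Add(-6, 1), 3), 2)), Rational(1, 2)) = Pow(Add(32041, Pow(Mul(-5, 3), 2)), Rational(1, 2)) = Pow(Add(32041, Pow(-15, 2)), Rational(1, 2)) = Pow(Add(32041, 225), Rational(1, 2)) = Pow(32266, Rational(1, 2)) ≈ 179.63)
Add(Add(-8369, H), -12449) = Add(Add(-8369, Pow(32266, Rational(1, 2))), -12449) = Add(-20818, Pow(32266, Rational(1, 2)))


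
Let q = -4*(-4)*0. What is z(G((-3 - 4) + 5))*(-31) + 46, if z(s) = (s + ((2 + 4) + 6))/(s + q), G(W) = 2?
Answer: -171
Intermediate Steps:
q = 0 (q = 16*0 = 0)
z(s) = (12 + s)/s (z(s) = (s + ((2 + 4) + 6))/(s + 0) = (s + (6 + 6))/s = (s + 12)/s = (12 + s)/s)
z(G((-3 - 4) + 5))*(-31) + 46 = ((12 + 2)/2)*(-31) + 46 = ((½)*14)*(-31) + 46 = 7*(-31) + 46 = -217 + 46 = -171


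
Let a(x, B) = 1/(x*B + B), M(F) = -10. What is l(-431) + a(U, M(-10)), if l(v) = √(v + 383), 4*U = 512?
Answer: -1/1290 + 4*I*√3 ≈ -0.00077519 + 6.9282*I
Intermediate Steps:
U = 128 (U = (¼)*512 = 128)
l(v) = √(383 + v)
a(x, B) = 1/(B + B*x) (a(x, B) = 1/(B*x + B) = 1/(B + B*x))
l(-431) + a(U, M(-10)) = √(383 - 431) + 1/((-10)*(1 + 128)) = √(-48) - ⅒/129 = 4*I*√3 - ⅒*1/129 = 4*I*√3 - 1/1290 = -1/1290 + 4*I*√3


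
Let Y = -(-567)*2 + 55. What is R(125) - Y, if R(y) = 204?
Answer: -985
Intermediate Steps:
Y = 1189 (Y = -81*(-14) + 55 = 1134 + 55 = 1189)
R(125) - Y = 204 - 1*1189 = 204 - 1189 = -985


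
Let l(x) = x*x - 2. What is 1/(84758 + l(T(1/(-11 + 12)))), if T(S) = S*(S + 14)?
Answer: 1/84981 ≈ 1.1767e-5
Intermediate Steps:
T(S) = S*(14 + S)
l(x) = -2 + x² (l(x) = x² - 2 = -2 + x²)
1/(84758 + l(T(1/(-11 + 12)))) = 1/(84758 + (-2 + ((14 + 1/(-11 + 12))/(-11 + 12))²)) = 1/(84758 + (-2 + ((14 + 1/1)/1)²)) = 1/(84758 + (-2 + (1*(14 + 1))²)) = 1/(84758 + (-2 + (1*15)²)) = 1/(84758 + (-2 + 15²)) = 1/(84758 + (-2 + 225)) = 1/(84758 + 223) = 1/84981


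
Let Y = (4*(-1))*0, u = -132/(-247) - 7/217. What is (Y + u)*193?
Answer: 742085/7657 ≈ 96.916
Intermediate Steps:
u = 3845/7657 (u = -132*(-1/247) - 7*1/217 = 132/247 - 1/31 = 3845/7657 ≈ 0.50216)
Y = 0 (Y = -4*0 = 0)
(Y + u)*193 = (0 + 3845/7657)*193 = (3845/7657)*193 = 742085/7657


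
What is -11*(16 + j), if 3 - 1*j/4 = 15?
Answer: 352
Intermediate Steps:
j = -48 (j = 12 - 4*15 = 12 - 60 = -48)
-11*(16 + j) = -11*(16 - 48) = -11*(-32) = 352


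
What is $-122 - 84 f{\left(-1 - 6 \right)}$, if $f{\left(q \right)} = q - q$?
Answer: $-122$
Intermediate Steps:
$f{\left(q \right)} = 0$
$-122 - 84 f{\left(-1 - 6 \right)} = -122 - 0 = -122 + 0 = -122$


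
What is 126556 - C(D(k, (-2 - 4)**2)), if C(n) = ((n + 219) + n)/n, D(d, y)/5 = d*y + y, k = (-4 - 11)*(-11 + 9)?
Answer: 235390367/1860 ≈ 1.2655e+5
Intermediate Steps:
k = 30 (k = -15*(-2) = 30)
D(d, y) = 5*y + 5*d*y (D(d, y) = 5*(d*y + y) = 5*(y + d*y) = 5*y + 5*d*y)
C(n) = (219 + 2*n)/n (C(n) = ((219 + n) + n)/n = (219 + 2*n)/n)
126556 - C(D(k, (-2 - 4)**2)) = 126556 - (2 + 219/((5*(-2 - 4)**2*(1 + 30)))) = 126556 - (2 + 219/((5*(-6)**2*31))) = 126556 - (2 + 219/((5*36*31))) = 126556 - (2 + 219/5580) = 126556 - (2 + 219*(1/5580)) = 126556 - (2 + 73/1860) = 126556 - 1*3793/1860 = 126556 - 3793/1860 = 235390367/1860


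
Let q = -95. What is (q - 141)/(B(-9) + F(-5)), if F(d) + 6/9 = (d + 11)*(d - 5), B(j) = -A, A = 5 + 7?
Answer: 354/109 ≈ 3.2477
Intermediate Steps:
A = 12
B(j) = -12 (B(j) = -1*12 = -12)
F(d) = -⅔ + (-5 + d)*(11 + d) (F(d) = -⅔ + (d + 11)*(d - 5) = -⅔ + (11 + d)*(-5 + d) = -⅔ + (-5 + d)*(11 + d))
(q - 141)/(B(-9) + F(-5)) = (-95 - 141)/(-12 + (-167/3 + (-5)² + 6*(-5))) = -236/(-12 + (-167/3 + 25 - 30)) = -236/(-12 - 182/3) = -236/(-218/3) = -236*(-3/218) = 354/109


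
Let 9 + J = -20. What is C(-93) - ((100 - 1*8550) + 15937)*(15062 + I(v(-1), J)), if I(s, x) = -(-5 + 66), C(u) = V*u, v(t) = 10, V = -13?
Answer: -112311278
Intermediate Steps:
J = -29 (J = -9 - 20 = -29)
C(u) = -13*u
I(s, x) = -61 (I(s, x) = -1*61 = -61)
C(-93) - ((100 - 1*8550) + 15937)*(15062 + I(v(-1), J)) = -13*(-93) - ((100 - 1*8550) + 15937)*(15062 - 61) = 1209 - ((100 - 8550) + 15937)*15001 = 1209 - (-8450 + 15937)*15001 = 1209 - 7487*15001 = 1209 - 1*112312487 = 1209 - 112312487 = -112311278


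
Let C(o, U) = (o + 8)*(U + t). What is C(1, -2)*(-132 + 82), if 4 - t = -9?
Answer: -4950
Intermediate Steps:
t = 13 (t = 4 - 1*(-9) = 4 + 9 = 13)
C(o, U) = (8 + o)*(13 + U) (C(o, U) = (o + 8)*(U + 13) = (8 + o)*(13 + U))
C(1, -2)*(-132 + 82) = (104 + 8*(-2) + 13*1 - 2*1)*(-132 + 82) = (104 - 16 + 13 - 2)*(-50) = 99*(-50) = -4950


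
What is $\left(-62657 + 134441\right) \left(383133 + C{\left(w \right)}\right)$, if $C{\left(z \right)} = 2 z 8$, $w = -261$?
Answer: $27203049288$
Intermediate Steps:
$C{\left(z \right)} = 16 z$
$\left(-62657 + 134441\right) \left(383133 + C{\left(w \right)}\right) = \left(-62657 + 134441\right) \left(383133 + 16 \left(-261\right)\right) = 71784 \left(383133 - 4176\right) = 71784 \cdot 378957 = 27203049288$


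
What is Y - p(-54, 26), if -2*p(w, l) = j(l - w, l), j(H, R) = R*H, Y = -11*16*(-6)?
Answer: 2096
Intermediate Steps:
Y = 1056 (Y = -176*(-6) = 1056)
j(H, R) = H*R
p(w, l) = -l*(l - w)/2 (p(w, l) = -(l - w)*l/2 = -l*(l - w)/2)
Y - p(-54, 26) = 1056 - 26*(-54 - 1*26)/2 = 1056 - 26*(-54 - 26)/2 = 1056 - 26*(-80)/2 = 1056 - 1*(-1040) = 1056 + 1040 = 2096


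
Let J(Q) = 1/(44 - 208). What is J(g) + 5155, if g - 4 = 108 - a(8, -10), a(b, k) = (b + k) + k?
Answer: 845419/164 ≈ 5155.0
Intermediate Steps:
a(b, k) = b + 2*k
g = 124 (g = 4 + (108 - (8 + 2*(-10))) = 4 + (108 - (8 - 20)) = 4 + (108 - 1*(-12)) = 4 + (108 + 12) = 4 + 120 = 124)
J(Q) = -1/164 (J(Q) = 1/(-164) = -1/164)
J(g) + 5155 = -1/164 + 5155 = 845419/164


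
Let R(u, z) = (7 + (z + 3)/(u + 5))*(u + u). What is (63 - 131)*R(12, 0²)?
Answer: -11712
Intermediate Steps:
R(u, z) = 2*u*(7 + (3 + z)/(5 + u)) (R(u, z) = (7 + (3 + z)/(5 + u))*(2*u) = 2*u*(7 + (3 + z)/(5 + u)))
(63 - 131)*R(12, 0²) = (63 - 131)*(2*12*(38 + 0² + 7*12)/(5 + 12)) = -136*12*(38 + 0 + 84)/17 = -136*12*122/17 = -68*2928/17 = -11712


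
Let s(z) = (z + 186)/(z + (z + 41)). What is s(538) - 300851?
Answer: -336049843/1117 ≈ -3.0085e+5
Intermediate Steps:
s(z) = (186 + z)/(41 + 2*z) (s(z) = (186 + z)/(z + (41 + z)) = (186 + z)/(41 + 2*z))
s(538) - 300851 = (186 + 538)/(41 + 2*538) - 300851 = 724/(41 + 1076) - 300851 = 724/1117 - 300851 = -336049843/1117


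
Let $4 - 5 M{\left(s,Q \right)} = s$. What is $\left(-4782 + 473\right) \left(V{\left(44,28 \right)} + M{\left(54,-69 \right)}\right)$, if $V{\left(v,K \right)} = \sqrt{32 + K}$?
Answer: $43090 - 8618 \sqrt{15} \approx 9712.6$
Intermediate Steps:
$M{\left(s,Q \right)} = \frac{4}{5} - \frac{s}{5}$
$\left(-4782 + 473\right) \left(V{\left(44,28 \right)} + M{\left(54,-69 \right)}\right) = \left(-4782 + 473\right) \left(\sqrt{32 + 28} + \left(\frac{4}{5} - \frac{54}{5}\right)\right) = - 4309 \left(\sqrt{60} + \left(\frac{4}{5} - \frac{54}{5}\right)\right) = - 4309 \left(2 \sqrt{15} - 10\right) = - 4309 \left(-10 + 2 \sqrt{15}\right) = 43090 - 8618 \sqrt{15}$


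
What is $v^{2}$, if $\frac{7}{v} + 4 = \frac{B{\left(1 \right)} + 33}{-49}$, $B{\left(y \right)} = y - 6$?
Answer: $\frac{2401}{1024} \approx 2.3447$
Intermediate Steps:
$B{\left(y \right)} = -6 + y$
$v = - \frac{49}{32}$ ($v = \frac{7}{-4 + \frac{\left(-6 + 1\right) + 33}{-49}} = \frac{7}{-4 + \left(-5 + 33\right) \left(- \frac{1}{49}\right)} = \frac{7}{-4 + 28 \left(- \frac{1}{49}\right)} = \frac{7}{-4 - \frac{4}{7}} = \frac{7}{- \frac{32}{7}} = 7 \left(- \frac{7}{32}\right) = - \frac{49}{32} \approx -1.5313$)
$v^{2} = \left(- \frac{49}{32}\right)^{2} = \frac{2401}{1024}$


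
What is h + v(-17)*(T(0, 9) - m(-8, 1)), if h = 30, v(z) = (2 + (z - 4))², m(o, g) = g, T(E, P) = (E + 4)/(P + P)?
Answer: -2257/9 ≈ -250.78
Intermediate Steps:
T(E, P) = (4 + E)/(2*P) (T(E, P) = (4 + E)/((2*P)) = (4 + E)*(1/(2*P)) = (4 + E)/(2*P))
v(z) = (-2 + z)² (v(z) = (2 + (-4 + z))² = (-2 + z)²)
h + v(-17)*(T(0, 9) - m(-8, 1)) = 30 + (-2 - 17)²*((½)*(4 + 0)/9 - 1*1) = 30 + (-19)²*((½)*(⅑)*4 - 1) = 30 + 361*(2/9 - 1) = 30 + 361*(-7/9) = 30 - 2527/9 = -2257/9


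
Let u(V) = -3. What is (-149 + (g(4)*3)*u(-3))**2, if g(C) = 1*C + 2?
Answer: 41209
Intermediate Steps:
g(C) = 2 + C (g(C) = C + 2 = 2 + C)
(-149 + (g(4)*3)*u(-3))**2 = (-149 + ((2 + 4)*3)*(-3))**2 = (-149 + (6*3)*(-3))**2 = (-149 + 18*(-3))**2 = (-149 - 54)**2 = (-203)**2 = 41209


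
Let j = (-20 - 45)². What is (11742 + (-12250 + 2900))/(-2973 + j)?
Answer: 598/313 ≈ 1.9105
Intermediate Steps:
j = 4225 (j = (-65)² = 4225)
(11742 + (-12250 + 2900))/(-2973 + j) = (11742 + (-12250 + 2900))/(-2973 + 4225) = (11742 - 9350)/1252 = 2392*(1/1252) = 598/313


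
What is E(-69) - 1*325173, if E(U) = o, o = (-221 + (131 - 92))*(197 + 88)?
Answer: -377043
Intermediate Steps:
o = -51870 (o = (-221 + 39)*285 = -182*285 = -51870)
E(U) = -51870
E(-69) - 1*325173 = -51870 - 1*325173 = -51870 - 325173 = -377043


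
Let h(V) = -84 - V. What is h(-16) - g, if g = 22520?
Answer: -22588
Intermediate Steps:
h(-16) - g = (-84 - 1*(-16)) - 1*22520 = (-84 + 16) - 22520 = -68 - 22520 = -22588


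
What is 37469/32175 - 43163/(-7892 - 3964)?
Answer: 47000051/9781200 ≈ 4.8051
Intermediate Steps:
37469/32175 - 43163/(-7892 - 3964) = 37469*(1/32175) - 43163/(-11856) = 37469/32175 - 43163*(-1/11856) = 37469/32175 + 43163/11856 = 47000051/9781200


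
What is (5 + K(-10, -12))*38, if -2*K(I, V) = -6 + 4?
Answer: 228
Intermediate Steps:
K(I, V) = 1 (K(I, V) = -(-6 + 4)/2 = -1/2*(-2) = 1)
(5 + K(-10, -12))*38 = (5 + 1)*38 = 6*38 = 228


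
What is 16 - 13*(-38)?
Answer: 510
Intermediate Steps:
16 - 13*(-38) = 16 + 494 = 510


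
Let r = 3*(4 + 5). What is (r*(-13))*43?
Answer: -15093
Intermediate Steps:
r = 27 (r = 3*9 = 27)
(r*(-13))*43 = (27*(-13))*43 = -351*43 = -15093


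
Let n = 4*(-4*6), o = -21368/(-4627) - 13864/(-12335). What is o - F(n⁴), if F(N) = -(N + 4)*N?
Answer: 411726232324801573726208/57074045 ≈ 7.2139e+15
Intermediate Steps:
o = 327723008/57074045 (o = -21368*(-1/4627) - 13864*(-1/12335) = 21368/4627 + 13864/12335 = 327723008/57074045 ≈ 5.7421)
n = -96 (n = 4*(-24) = -96)
F(N) = -N*(4 + N) (F(N) = -(4 + N)*N = -N*(4 + N))
o - F(n⁴) = 327723008/57074045 - (-1)*(-96)⁴*(4 + (-96)⁴) = 327723008/57074045 - (-1)*84934656*(4 + 84934656) = 327723008/57074045 - (-1)*84934656*84934660 = 327723008/57074045 - 1*(-7213896129576960) = 327723008/57074045 + 7213896129576960 = 411726232324801573726208/57074045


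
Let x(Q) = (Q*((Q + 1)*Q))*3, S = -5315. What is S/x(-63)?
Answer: 5315/738234 ≈ 0.0071996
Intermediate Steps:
x(Q) = 3*Q²*(1 + Q) (x(Q) = (Q*((1 + Q)*Q))*3 = (Q*(Q*(1 + Q)))*3 = (Q²*(1 + Q))*3 = 3*Q²*(1 + Q))
S/x(-63) = -5315*1/(11907*(1 - 63)) = -5315/(3*3969*(-62)) = -5315/(-738234) = -5315*(-1/738234) = 5315/738234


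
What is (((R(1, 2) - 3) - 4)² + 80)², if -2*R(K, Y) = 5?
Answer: 463761/16 ≈ 28985.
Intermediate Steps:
R(K, Y) = -5/2 (R(K, Y) = -½*5 = -5/2)
(((R(1, 2) - 3) - 4)² + 80)² = (((-5/2 - 3) - 4)² + 80)² = ((-11/2 - 4)² + 80)² = ((-19/2)² + 80)² = (361/4 + 80)² = (681/4)² = 463761/16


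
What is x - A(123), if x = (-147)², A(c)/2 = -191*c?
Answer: 68595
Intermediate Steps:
A(c) = -382*c (A(c) = 2*(-191*c) = -382*c)
x = 21609
x - A(123) = 21609 - (-382)*123 = 21609 - 1*(-46986) = 21609 + 46986 = 68595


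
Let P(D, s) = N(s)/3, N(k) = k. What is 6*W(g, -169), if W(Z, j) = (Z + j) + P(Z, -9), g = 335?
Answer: 978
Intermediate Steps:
P(D, s) = s/3
W(Z, j) = -3 + Z + j (W(Z, j) = (Z + j) + (⅓)*(-9) = (Z + j) - 3 = -3 + Z + j)
6*W(g, -169) = 6*(-3 + 335 - 169) = 6*163 = 978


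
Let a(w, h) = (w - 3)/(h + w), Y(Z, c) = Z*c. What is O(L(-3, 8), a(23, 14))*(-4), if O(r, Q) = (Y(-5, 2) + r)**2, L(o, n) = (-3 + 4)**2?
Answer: -324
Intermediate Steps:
L(o, n) = 1 (L(o, n) = 1**2 = 1)
a(w, h) = (-3 + w)/(h + w)
O(r, Q) = (-10 + r)**2 (O(r, Q) = (-5*2 + r)**2 = (-10 + r)**2)
O(L(-3, 8), a(23, 14))*(-4) = (-10 + 1)**2*(-4) = (-9)**2*(-4) = 81*(-4) = -324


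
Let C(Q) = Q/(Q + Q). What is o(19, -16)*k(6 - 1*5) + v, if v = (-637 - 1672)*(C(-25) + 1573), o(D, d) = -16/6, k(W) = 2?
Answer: -21799301/6 ≈ -3.6332e+6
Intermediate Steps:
C(Q) = 1/2 (C(Q) = Q/((2*Q)) = (1/(2*Q))*Q = 1/2)
o(D, d) = -8/3 (o(D, d) = -16*1/6 = -8/3)
v = -7266423/2 (v = (-637 - 1672)*(1/2 + 1573) = -2309*3147/2 = -7266423/2 ≈ -3.6332e+6)
o(19, -16)*k(6 - 1*5) + v = -8/3*2 - 7266423/2 = -16/3 - 7266423/2 = -21799301/6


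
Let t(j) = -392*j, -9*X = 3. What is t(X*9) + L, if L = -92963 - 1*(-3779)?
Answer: -88008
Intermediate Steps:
X = -⅓ (X = -⅑*3 = -⅓ ≈ -0.33333)
L = -89184 (L = -92963 + 3779 = -89184)
t(X*9) + L = -(-392)*9/3 - 89184 = -392*(-3) - 89184 = 1176 - 89184 = -88008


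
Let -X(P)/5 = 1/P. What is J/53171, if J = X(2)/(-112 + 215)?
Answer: -5/10953226 ≈ -4.5649e-7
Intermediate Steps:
X(P) = -5/P
J = -5/206 (J = (-5/2)/(-112 + 215) = -5*½/103 = -5/2*1/103 = -5/206 ≈ -0.024272)
J/53171 = -5/206/53171 = -5/206*1/53171 = -5/10953226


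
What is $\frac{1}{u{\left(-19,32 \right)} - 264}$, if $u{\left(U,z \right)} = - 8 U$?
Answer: $- \frac{1}{112} \approx -0.0089286$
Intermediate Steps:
$\frac{1}{u{\left(-19,32 \right)} - 264} = \frac{1}{\left(-8\right) \left(-19\right) - 264} = \frac{1}{152 - 264} = \frac{1}{-112} = - \frac{1}{112}$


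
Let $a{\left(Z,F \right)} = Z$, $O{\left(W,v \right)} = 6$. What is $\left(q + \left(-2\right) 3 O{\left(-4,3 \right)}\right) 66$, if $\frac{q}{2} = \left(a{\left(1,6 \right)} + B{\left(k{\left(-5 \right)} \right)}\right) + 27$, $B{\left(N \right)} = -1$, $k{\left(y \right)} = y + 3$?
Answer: $1188$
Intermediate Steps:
$k{\left(y \right)} = 3 + y$
$q = 54$ ($q = 2 \left(\left(1 - 1\right) + 27\right) = 2 \left(0 + 27\right) = 2 \cdot 27 = 54$)
$\left(q + \left(-2\right) 3 O{\left(-4,3 \right)}\right) 66 = \left(54 + \left(-2\right) 3 \cdot 6\right) 66 = \left(54 - 36\right) 66 = 18 \cdot 66 = 1188$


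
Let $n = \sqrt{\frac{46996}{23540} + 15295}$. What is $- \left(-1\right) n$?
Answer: $\frac{6 \sqrt{14716231090}}{5885} \approx 123.68$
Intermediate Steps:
$n = \frac{6 \sqrt{14716231090}}{5885}$ ($n = \sqrt{46996 \cdot \frac{1}{23540} + 15295} = \sqrt{\frac{11749}{5885} + 15295} = \sqrt{\frac{90022824}{5885}} = \frac{6 \sqrt{14716231090}}{5885} \approx 123.68$)
$- \left(-1\right) n = - \left(-1\right) \frac{6 \sqrt{14716231090}}{5885} = - \frac{\left(-6\right) \sqrt{14716231090}}{5885} = \frac{6 \sqrt{14716231090}}{5885}$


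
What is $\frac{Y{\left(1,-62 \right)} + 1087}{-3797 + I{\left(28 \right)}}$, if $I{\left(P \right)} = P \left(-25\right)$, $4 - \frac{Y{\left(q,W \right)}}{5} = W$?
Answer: $- \frac{1417}{4497} \approx -0.3151$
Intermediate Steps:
$Y{\left(q,W \right)} = 20 - 5 W$
$I{\left(P \right)} = - 25 P$
$\frac{Y{\left(1,-62 \right)} + 1087}{-3797 + I{\left(28 \right)}} = \frac{\left(20 - -310\right) + 1087}{-3797 - 700} = \frac{\left(20 + 310\right) + 1087}{-3797 - 700} = \frac{330 + 1087}{-4497} = 1417 \left(- \frac{1}{4497}\right) = - \frac{1417}{4497}$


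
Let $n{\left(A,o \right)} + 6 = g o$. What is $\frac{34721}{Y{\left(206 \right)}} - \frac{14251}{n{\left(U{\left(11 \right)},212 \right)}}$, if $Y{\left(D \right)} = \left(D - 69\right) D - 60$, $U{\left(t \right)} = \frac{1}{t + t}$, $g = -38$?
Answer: $\frac{170314341}{56760511} \approx 3.0006$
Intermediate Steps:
$U{\left(t \right)} = \frac{1}{2 t}$
$Y{\left(D \right)} = -60 + D \left(-69 + D\right)$ ($Y{\left(D \right)} = \left(-69 + D\right) D - 60 = D \left(-69 + D\right) - 60 = -60 + D \left(-69 + D\right)$)
$n{\left(A,o \right)} = -6 - 38 o$
$\frac{34721}{Y{\left(206 \right)}} - \frac{14251}{n{\left(U{\left(11 \right)},212 \right)}} = \frac{34721}{-60 + 206^{2} - 14214} - \frac{14251}{-6 - 8056} = \frac{34721}{-60 + 42436 - 14214} - \frac{14251}{-6 - 8056} = \frac{34721}{28162} - \frac{14251}{-8062} = 34721 \cdot \frac{1}{28162} - - \frac{14251}{8062} = \frac{34721}{28162} + \frac{14251}{8062} = \frac{170314341}{56760511}$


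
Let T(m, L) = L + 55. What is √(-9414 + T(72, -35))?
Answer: I*√9394 ≈ 96.923*I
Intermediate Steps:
T(m, L) = 55 + L
√(-9414 + T(72, -35)) = √(-9414 + (55 - 35)) = √(-9414 + 20) = √(-9394) = I*√9394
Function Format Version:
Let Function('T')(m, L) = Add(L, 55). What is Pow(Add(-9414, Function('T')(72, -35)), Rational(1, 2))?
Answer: Mul(I, Pow(9394, Rational(1, 2))) ≈ Mul(96.923, I)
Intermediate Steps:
Function('T')(m, L) = Add(55, L)
Pow(Add(-9414, Function('T')(72, -35)), Rational(1, 2)) = Pow(Add(-9414, Add(55, -35)), Rational(1, 2)) = Pow(Add(-9414, 20), Rational(1, 2)) = Pow(-9394, Rational(1, 2)) = Mul(I, Pow(9394, Rational(1, 2)))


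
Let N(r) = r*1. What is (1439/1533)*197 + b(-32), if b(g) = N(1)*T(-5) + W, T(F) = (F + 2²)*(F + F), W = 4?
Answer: 304945/1533 ≈ 198.92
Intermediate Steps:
T(F) = 2*F*(4 + F) (T(F) = (F + 4)*(2*F) = (4 + F)*(2*F) = 2*F*(4 + F))
N(r) = r
b(g) = 14 (b(g) = 1*(2*(-5)*(4 - 5)) + 4 = 1*(2*(-5)*(-1)) + 4 = 1*10 + 4 = 10 + 4 = 14)
(1439/1533)*197 + b(-32) = (1439/1533)*197 + 14 = 283483/1533 + 14 = 304945/1533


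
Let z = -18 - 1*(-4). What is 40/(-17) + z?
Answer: -278/17 ≈ -16.353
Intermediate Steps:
z = -14 (z = -18 + 4 = -14)
40/(-17) + z = 40/(-17) - 14 = -1/17*40 - 14 = -40/17 - 14 = -278/17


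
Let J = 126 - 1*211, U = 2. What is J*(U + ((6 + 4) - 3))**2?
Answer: -6885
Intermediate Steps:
J = -85 (J = 126 - 211 = -85)
J*(U + ((6 + 4) - 3))**2 = -85*(2 + ((6 + 4) - 3))**2 = -85*(2 + (10 - 3))**2 = -85*(2 + 7)**2 = -85*9**2 = -85*81 = -6885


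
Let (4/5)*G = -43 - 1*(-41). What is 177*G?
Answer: -885/2 ≈ -442.50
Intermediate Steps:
G = -5/2 (G = 5*(-43 - 1*(-41))/4 = 5*(-43 + 41)/4 = (5/4)*(-2) = -5/2 ≈ -2.5000)
177*G = 177*(-5/2) = -885/2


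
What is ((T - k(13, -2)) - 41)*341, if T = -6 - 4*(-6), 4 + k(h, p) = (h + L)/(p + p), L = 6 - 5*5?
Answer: -13981/2 ≈ -6990.5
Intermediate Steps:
L = -19 (L = 6 - 25 = -19)
k(h, p) = -4 + (-19 + h)/(2*p) (k(h, p) = -4 + (h - 19)/(p + p) = -4 + (-19 + h)/((2*p)) = -4 + (-19 + h)*(1/(2*p)) = -4 + (-19 + h)/(2*p))
T = 18 (T = -6 + 24 = 18)
((T - k(13, -2)) - 41)*341 = ((18 - (-19 + 13 - 8*(-2))/(2*(-2))) - 41)*341 = ((18 - (-1)*(-19 + 13 + 16)/(2*2)) - 41)*341 = ((18 - (-1)*10/(2*2)) - 41)*341 = ((18 - 1*(-5/2)) - 41)*341 = ((18 + 5/2) - 41)*341 = (41/2 - 41)*341 = -41/2*341 = -13981/2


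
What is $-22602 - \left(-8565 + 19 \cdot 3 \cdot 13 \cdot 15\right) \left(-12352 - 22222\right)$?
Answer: $88141098$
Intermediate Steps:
$-22602 - \left(-8565 + 19 \cdot 3 \cdot 13 \cdot 15\right) \left(-12352 - 22222\right) = -22602 - \left(-8565 + 19 \cdot 39 \cdot 15\right) \left(-34574\right) = -22602 - \left(-8565 + 741 \cdot 15\right) \left(-34574\right) = -22602 - \left(-8565 + 11115\right) \left(-34574\right) = -22602 - 2550 \left(-34574\right) = -22602 - -88163700 = -22602 + 88163700 = 88141098$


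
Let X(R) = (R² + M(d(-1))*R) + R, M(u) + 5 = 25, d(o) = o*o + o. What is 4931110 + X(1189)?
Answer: 6369800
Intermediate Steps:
d(o) = o + o² (d(o) = o² + o = o + o²)
M(u) = 20 (M(u) = -5 + 25 = 20)
X(R) = R² + 21*R (X(R) = (R² + 20*R) + R = R² + 21*R)
4931110 + X(1189) = 4931110 + 1189*(21 + 1189) = 4931110 + 1189*1210 = 4931110 + 1438690 = 6369800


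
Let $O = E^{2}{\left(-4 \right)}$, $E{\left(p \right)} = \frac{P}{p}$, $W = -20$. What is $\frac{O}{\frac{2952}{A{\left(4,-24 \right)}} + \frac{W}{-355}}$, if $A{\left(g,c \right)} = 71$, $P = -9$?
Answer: $\frac{5751}{47296} \approx 0.1216$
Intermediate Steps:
$E{\left(p \right)} = - \frac{9}{p}$
$O = \frac{81}{16}$ ($O = \left(- \frac{9}{-4}\right)^{2} = \left(\left(-9\right) \left(- \frac{1}{4}\right)\right)^{2} = \left(\frac{9}{4}\right)^{2} = \frac{81}{16} \approx 5.0625$)
$\frac{O}{\frac{2952}{A{\left(4,-24 \right)}} + \frac{W}{-355}} = \frac{81}{16 \left(\frac{2952}{71} - \frac{20}{-355}\right)} = \frac{81}{16 \left(2952 \cdot \frac{1}{71} - - \frac{4}{71}\right)} = \frac{81}{16 \left(\frac{2952}{71} + \frac{4}{71}\right)} = \frac{81}{16 \cdot \frac{2956}{71}} = \frac{81}{16} \cdot \frac{71}{2956} = \frac{5751}{47296}$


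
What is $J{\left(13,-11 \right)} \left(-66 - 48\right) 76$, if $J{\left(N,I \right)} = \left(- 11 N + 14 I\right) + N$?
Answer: $2460576$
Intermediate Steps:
$J{\left(N,I \right)} = - 10 N + 14 I$
$J{\left(13,-11 \right)} \left(-66 - 48\right) 76 = \left(\left(-10\right) 13 + 14 \left(-11\right)\right) \left(-66 - 48\right) 76 = \left(-130 - 154\right) \left(-66 - 48\right) 76 = \left(-284\right) \left(-114\right) 76 = 32376 \cdot 76 = 2460576$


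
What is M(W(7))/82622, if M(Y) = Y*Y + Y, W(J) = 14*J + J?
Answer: 5565/41311 ≈ 0.13471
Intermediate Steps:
W(J) = 15*J
M(Y) = Y + Y² (M(Y) = Y² + Y = Y + Y²)
M(W(7))/82622 = ((15*7)*(1 + 15*7))/82622 = (105*(1 + 105))*(1/82622) = (105*106)*(1/82622) = 11130*(1/82622) = 5565/41311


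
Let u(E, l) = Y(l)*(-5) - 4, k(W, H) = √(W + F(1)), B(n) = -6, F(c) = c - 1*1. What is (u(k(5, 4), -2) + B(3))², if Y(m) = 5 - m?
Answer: 2025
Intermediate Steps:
F(c) = -1 + c (F(c) = c - 1 = -1 + c)
k(W, H) = √W (k(W, H) = √(W + (-1 + 1)) = √(W + 0) = √W)
u(E, l) = -29 + 5*l (u(E, l) = (5 - l)*(-5) - 4 = (-25 + 5*l) - 4 = -29 + 5*l)
(u(k(5, 4), -2) + B(3))² = ((-29 + 5*(-2)) - 6)² = ((-29 - 10) - 6)² = (-39 - 6)² = (-45)² = 2025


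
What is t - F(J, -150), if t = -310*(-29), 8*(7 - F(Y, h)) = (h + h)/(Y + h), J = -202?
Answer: 6324107/704 ≈ 8983.1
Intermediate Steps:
F(Y, h) = 7 - h/(4*(Y + h)) (F(Y, h) = 7 - (h + h)/(8*(Y + h)) = 7 - 2*h/(8*(Y + h)) = 7 - h/(4*(Y + h)))
t = 8990
t - F(J, -150) = 8990 - (7*(-202) + (27/4)*(-150))/(-202 - 150) = 8990 - (-1414 - 2025/2)/(-352) = 8990 - (-1)*(-4853)/(352*2) = 8990 - 1*4853/704 = 8990 - 4853/704 = 6324107/704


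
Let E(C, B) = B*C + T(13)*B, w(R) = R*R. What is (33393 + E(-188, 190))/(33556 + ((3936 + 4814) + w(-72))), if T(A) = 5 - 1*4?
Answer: -2137/47490 ≈ -0.044999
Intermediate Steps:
w(R) = R²
T(A) = 1 (T(A) = 5 - 4 = 1)
E(C, B) = B + B*C (E(C, B) = B*C + 1*B = B*C + B = B + B*C)
(33393 + E(-188, 190))/(33556 + ((3936 + 4814) + w(-72))) = (33393 + 190*(1 - 188))/(33556 + ((3936 + 4814) + (-72)²)) = (33393 + 190*(-187))/(33556 + (8750 + 5184)) = (33393 - 35530)/(33556 + 13934) = -2137/47490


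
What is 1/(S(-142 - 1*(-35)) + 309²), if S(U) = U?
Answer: 1/95374 ≈ 1.0485e-5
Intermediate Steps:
1/(S(-142 - 1*(-35)) + 309²) = 1/((-142 - 1*(-35)) + 309²) = 1/((-142 + 35) + 95481) = 1/(-107 + 95481) = 1/95374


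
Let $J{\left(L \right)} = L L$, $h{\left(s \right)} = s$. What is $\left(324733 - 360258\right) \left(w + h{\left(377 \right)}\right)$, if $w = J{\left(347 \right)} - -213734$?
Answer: $-11883823000$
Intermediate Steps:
$J{\left(L \right)} = L^{2}$
$w = 334143$ ($w = 347^{2} - -213734 = 120409 + 213734 = 334143$)
$\left(324733 - 360258\right) \left(w + h{\left(377 \right)}\right) = \left(324733 - 360258\right) \left(334143 + 377\right) = \left(-35525\right) 334520 = -11883823000$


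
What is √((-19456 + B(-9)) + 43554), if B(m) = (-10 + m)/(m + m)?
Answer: √867566/6 ≈ 155.24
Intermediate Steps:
B(m) = (-10 + m)/(2*m) (B(m) = (-10 + m)/((2*m)) = (-10 + m)*(1/(2*m)) = (-10 + m)/(2*m))
√((-19456 + B(-9)) + 43554) = √((-19456 + (½)*(-10 - 9)/(-9)) + 43554) = √((-19456 + (½)*(-⅑)*(-19)) + 43554) = √((-19456 + 19/18) + 43554) = √(-350189/18 + 43554) = √(433783/18) = √867566/6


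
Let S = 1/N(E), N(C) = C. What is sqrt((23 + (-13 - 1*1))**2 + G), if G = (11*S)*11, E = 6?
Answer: sqrt(3642)/6 ≈ 10.058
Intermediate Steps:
S = 1/6 ≈ 0.16667
G = 121/6 (G = (11*(1/6))*11 = (11/6)*11 = 121/6 ≈ 20.167)
sqrt((23 + (-13 - 1*1))**2 + G) = sqrt((23 + (-13 - 1*1))**2 + 121/6) = sqrt((23 + (-13 - 1))**2 + 121/6) = sqrt((23 - 14)**2 + 121/6) = sqrt(9**2 + 121/6) = sqrt(81 + 121/6) = sqrt(607/6) = sqrt(3642)/6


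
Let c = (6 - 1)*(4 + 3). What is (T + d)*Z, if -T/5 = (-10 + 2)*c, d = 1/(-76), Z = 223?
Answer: 23726977/76 ≈ 3.1220e+5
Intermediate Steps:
d = -1/76 ≈ -0.013158
c = 35 (c = 5*7 = 35)
T = 1400 (T = -5*(-10 + 2)*35 = -(-40)*35 = -5*(-280) = 1400)
(T + d)*Z = (1400 - 1/76)*223 = (106399/76)*223 = 23726977/76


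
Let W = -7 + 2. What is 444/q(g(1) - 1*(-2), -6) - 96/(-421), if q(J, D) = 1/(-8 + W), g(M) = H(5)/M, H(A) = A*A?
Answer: -2429916/421 ≈ -5771.8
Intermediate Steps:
H(A) = A²
W = -5
g(M) = 25/M (g(M) = 5²/M = 25/M)
q(J, D) = -1/13 (q(J, D) = 1/(-8 - 5) = 1/(-13) = -1/13)
444/q(g(1) - 1*(-2), -6) - 96/(-421) = 444/(-1/13) - 96/(-421) = 444*(-13) - 96*(-1/421) = -5772 + 96/421 = -2429916/421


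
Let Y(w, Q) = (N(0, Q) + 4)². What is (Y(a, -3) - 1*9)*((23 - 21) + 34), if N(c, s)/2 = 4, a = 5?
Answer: 4860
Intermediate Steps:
N(c, s) = 8 (N(c, s) = 2*4 = 8)
Y(w, Q) = 144 (Y(w, Q) = (8 + 4)² = 12² = 144)
(Y(a, -3) - 1*9)*((23 - 21) + 34) = (144 - 1*9)*((23 - 21) + 34) = (144 - 9)*(2 + 34) = 135*36 = 4860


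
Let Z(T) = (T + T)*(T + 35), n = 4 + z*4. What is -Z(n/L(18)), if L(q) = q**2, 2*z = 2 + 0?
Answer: -11348/6561 ≈ -1.7296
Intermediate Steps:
z = 1 (z = (2 + 0)/2 = (1/2)*2 = 1)
n = 8 (n = 4 + 1*4 = 4 + 4 = 8)
Z(T) = 2*T*(35 + T) (Z(T) = (2*T)*(35 + T) = 2*T*(35 + T))
-Z(n/L(18)) = -2*8/(18**2)*(35 + 8/(18**2)) = -2*8/324*(35 + 8/324) = -2*8*(1/324)*(35 + 8*(1/324)) = -2*2*(35 + 2/81)/81 = -2*2*2837/(81*81) = -1*11348/6561 = -11348/6561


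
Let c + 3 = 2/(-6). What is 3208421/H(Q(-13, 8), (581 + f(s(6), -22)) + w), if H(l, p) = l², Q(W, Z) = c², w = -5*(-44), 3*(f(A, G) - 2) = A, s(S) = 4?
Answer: 259882101/10000 ≈ 25988.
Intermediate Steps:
f(A, G) = 2 + A/3
w = 220
c = -10/3 (c = -3 + 2/(-6) = -3 + 2*(-⅙) = -3 - ⅓ = -10/3 ≈ -3.3333)
Q(W, Z) = 100/9 (Q(W, Z) = (-10/3)² = 100/9)
3208421/H(Q(-13, 8), (581 + f(s(6), -22)) + w) = 3208421/((100/9)²) = 3208421/(10000/81) = 3208421*(81/10000) = 259882101/10000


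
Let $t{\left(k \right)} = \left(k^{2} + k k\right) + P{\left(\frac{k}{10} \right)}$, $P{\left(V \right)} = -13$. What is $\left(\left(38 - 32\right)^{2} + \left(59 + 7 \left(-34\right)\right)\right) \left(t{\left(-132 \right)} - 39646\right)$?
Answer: $687973$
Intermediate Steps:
$t{\left(k \right)} = -13 + 2 k^{2}$ ($t{\left(k \right)} = \left(k^{2} + k k\right) - 13 = \left(k^{2} + k^{2}\right) - 13 = 2 k^{2} - 13 = -13 + 2 k^{2}$)
$\left(\left(38 - 32\right)^{2} + \left(59 + 7 \left(-34\right)\right)\right) \left(t{\left(-132 \right)} - 39646\right) = \left(\left(38 - 32\right)^{2} + \left(59 + 7 \left(-34\right)\right)\right) \left(\left(-13 + 2 \left(-132\right)^{2}\right) - 39646\right) = \left(6^{2} + \left(59 - 238\right)\right) \left(\left(-13 + 2 \cdot 17424\right) - 39646\right) = \left(36 - 179\right) \left(\left(-13 + 34848\right) - 39646\right) = - 143 \left(34835 - 39646\right) = \left(-143\right) \left(-4811\right) = 687973$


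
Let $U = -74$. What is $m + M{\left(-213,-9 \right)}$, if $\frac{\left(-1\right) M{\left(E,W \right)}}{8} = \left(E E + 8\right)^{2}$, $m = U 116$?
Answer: $-16472585616$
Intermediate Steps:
$m = -8584$ ($m = \left(-74\right) 116 = -8584$)
$M{\left(E,W \right)} = - 8 \left(8 + E^{2}\right)^{2}$ ($M{\left(E,W \right)} = - 8 \left(E E + 8\right)^{2} = - 8 \left(E^{2} + 8\right)^{2} = - 8 \left(8 + E^{2}\right)^{2}$)
$m + M{\left(-213,-9 \right)} = -8584 - 8 \left(8 + \left(-213\right)^{2}\right)^{2} = -8584 - 8 \left(8 + 45369\right)^{2} = -8584 - 8 \cdot 45377^{2} = -8584 - 16472577032 = -16472585616$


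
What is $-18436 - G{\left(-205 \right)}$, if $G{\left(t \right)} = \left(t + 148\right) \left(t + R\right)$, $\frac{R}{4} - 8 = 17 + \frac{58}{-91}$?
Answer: $- \frac{2235535}{91} \approx -24566.0$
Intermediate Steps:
$R = \frac{8868}{91}$ ($R = 32 + 4 \left(17 + \frac{58}{-91}\right) = 32 + 4 \left(17 + 58 \left(- \frac{1}{91}\right)\right) = 32 + 4 \left(17 - \frac{58}{91}\right) = 32 + 4 \cdot \frac{1489}{91} = 32 + \frac{5956}{91} = \frac{8868}{91} \approx 97.451$)
$G{\left(t \right)} = \left(148 + t\right) \left(\frac{8868}{91} + t\right)$ ($G{\left(t \right)} = \left(t + 148\right) \left(t + \frac{8868}{91}\right) = \left(148 + t\right) \left(\frac{8868}{91} + t\right)$)
$-18436 - G{\left(-205 \right)} = -18436 - \left(\frac{1312464}{91} + \left(-205\right)^{2} + \frac{22336}{91} \left(-205\right)\right) = -18436 - \left(\frac{1312464}{91} + 42025 - \frac{4578880}{91}\right) = -18436 - \frac{557859}{91} = - \frac{2235535}{91}$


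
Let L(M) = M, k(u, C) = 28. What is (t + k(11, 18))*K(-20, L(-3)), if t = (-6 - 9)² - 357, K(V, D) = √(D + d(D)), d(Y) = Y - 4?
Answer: -104*I*√10 ≈ -328.88*I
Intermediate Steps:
d(Y) = -4 + Y
K(V, D) = √(-4 + 2*D) (K(V, D) = √(D + (-4 + D)) = √(-4 + 2*D))
t = -132 (t = (-15)² - 357 = 225 - 357 = -132)
(t + k(11, 18))*K(-20, L(-3)) = (-132 + 28)*√(-4 + 2*(-3)) = -104*√(-4 - 6) = -104*I*√10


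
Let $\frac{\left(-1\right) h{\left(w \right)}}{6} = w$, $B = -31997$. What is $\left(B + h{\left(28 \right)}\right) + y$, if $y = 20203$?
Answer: $-11962$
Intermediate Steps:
$h{\left(w \right)} = - 6 w$
$\left(B + h{\left(28 \right)}\right) + y = \left(-31997 - 168\right) + 20203 = -32165 + 20203 = -11962$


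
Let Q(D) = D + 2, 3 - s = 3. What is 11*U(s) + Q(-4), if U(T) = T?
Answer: -2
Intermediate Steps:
s = 0 (s = 3 - 1*3 = 3 - 3 = 0)
Q(D) = 2 + D
11*U(s) + Q(-4) = 11*0 + (2 - 4) = 0 - 2 = -2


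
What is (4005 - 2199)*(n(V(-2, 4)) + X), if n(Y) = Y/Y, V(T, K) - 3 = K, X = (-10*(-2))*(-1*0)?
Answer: 1806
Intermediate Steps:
X = 0 (X = 20*0 = 0)
V(T, K) = 3 + K
n(Y) = 1
(4005 - 2199)*(n(V(-2, 4)) + X) = (4005 - 2199)*(1 + 0) = 1806*1 = 1806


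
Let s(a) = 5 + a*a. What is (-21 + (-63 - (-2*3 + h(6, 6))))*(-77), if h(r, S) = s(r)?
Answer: 9163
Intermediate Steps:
s(a) = 5 + a**2
h(r, S) = 5 + r**2
(-21 + (-63 - (-2*3 + h(6, 6))))*(-77) = (-21 + (-63 - (-2*3 + (5 + 6**2))))*(-77) = (-21 + (-63 - (-6 + (5 + 36))))*(-77) = (-21 + (-63 - (-6 + 41)))*(-77) = (-21 + (-63 - 1*35))*(-77) = (-21 + (-63 - 35))*(-77) = (-21 - 98)*(-77) = -119*(-77) = 9163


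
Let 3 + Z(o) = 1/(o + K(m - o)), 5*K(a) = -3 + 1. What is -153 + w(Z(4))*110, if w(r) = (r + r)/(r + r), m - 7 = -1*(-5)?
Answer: -43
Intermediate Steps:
m = 12 (m = 7 - 1*(-5) = 7 + 5 = 12)
K(a) = -⅖ (K(a) = (-3 + 1)/5 = (⅕)*(-2) = -⅖)
Z(o) = -3 + 1/(-⅖ + o) (Z(o) = -3 + 1/(o - ⅖) = -3 + 1/(-⅖ + o))
w(r) = 1 (w(r) = (2*r)/((2*r)) = (2*r)*(1/(2*r)) = 1)
-153 + w(Z(4))*110 = -153 + 1*110 = -153 + 110 = -43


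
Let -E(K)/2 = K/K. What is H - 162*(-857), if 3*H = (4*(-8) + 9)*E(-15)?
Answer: 416548/3 ≈ 1.3885e+5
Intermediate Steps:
E(K) = -2 (E(K) = -2*K/K = -2*1 = -2)
H = 46/3 (H = ((4*(-8) + 9)*(-2))/3 = ((-32 + 9)*(-2))/3 = (-23*(-2))/3 = (1/3)*46 = 46/3 ≈ 15.333)
H - 162*(-857) = 46/3 - 162*(-857) = 46/3 + 138834 = 416548/3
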